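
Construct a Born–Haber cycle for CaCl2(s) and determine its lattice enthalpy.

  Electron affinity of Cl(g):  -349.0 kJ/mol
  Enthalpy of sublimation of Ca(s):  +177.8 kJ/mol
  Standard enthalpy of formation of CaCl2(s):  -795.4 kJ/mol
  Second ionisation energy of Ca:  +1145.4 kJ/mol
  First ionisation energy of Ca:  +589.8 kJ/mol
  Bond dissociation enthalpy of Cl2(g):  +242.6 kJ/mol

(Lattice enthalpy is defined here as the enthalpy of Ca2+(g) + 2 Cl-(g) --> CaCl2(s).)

ΔHf° = 1·ΔHsub + 1·(ΣIE) + 1·D(Cl2) + 2·EA + U
-795.4 = 1·(+177.8) + 1·(+1735.2) + 1·(+242.6) + 2·(-349.0) + U
U = -795.4 − (+1457.6) = -2253.0 kJ/mol

U = -2253.0 kJ/mol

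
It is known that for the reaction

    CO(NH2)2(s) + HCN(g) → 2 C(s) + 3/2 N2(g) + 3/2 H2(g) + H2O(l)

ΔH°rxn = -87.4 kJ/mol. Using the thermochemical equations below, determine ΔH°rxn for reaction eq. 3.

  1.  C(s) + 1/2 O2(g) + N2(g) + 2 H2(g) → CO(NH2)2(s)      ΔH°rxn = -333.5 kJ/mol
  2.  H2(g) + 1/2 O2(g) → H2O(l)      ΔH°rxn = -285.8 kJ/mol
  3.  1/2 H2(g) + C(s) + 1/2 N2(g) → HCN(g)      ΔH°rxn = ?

ΔH°rxn = 135.1 kJ/mol

eq. 1 reversed (CO(NH2)2(s) must end up as a reactant): +333.5 kJ/mol
eq. 2 as written (H2O(l) already on the product side): -285.8 kJ/mol
eq. 3 reversed (HCN(g) must end up as a reactant): contributes −x
-87.4 = (+333.5) + (-285.8) − x
x = (-87.4 − (+47.7)) / (-1) = 135.1 kJ/mol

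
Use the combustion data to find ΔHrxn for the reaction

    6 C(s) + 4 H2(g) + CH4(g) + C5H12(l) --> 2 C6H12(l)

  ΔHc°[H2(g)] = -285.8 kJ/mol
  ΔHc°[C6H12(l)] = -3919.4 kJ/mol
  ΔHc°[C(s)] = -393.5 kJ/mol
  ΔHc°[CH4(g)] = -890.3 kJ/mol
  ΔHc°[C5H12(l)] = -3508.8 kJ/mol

ΔHrxn = -64.5 kJ/mol

With combustion enthalpies, reactants minus products:
= [6·(-393.5) + 4·(-285.8) + 1·(-890.3) + 1·(-3508.8)] − [2·(-3919.4)]
= -64.5 kJ/mol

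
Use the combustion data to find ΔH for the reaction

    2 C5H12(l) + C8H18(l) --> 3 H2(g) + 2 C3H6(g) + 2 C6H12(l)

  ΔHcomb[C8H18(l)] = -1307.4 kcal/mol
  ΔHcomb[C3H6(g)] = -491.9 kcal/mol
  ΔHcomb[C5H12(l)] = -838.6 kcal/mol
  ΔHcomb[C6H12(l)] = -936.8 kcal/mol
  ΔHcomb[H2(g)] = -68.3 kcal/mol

ΔH = 77.7 kcal/mol

With combustion enthalpies, reactants minus products:
= [2·(-838.6) + 1·(-1307.4)] − [3·(-68.3) + 2·(-491.9) + 2·(-936.8)]
= 77.7 kcal/mol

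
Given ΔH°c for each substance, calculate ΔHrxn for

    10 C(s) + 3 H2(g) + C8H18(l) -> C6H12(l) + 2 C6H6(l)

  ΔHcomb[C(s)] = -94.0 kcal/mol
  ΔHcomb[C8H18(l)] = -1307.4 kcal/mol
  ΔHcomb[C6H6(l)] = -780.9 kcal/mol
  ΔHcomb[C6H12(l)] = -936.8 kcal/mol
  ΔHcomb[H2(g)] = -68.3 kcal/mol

Using ΔH = Σ nΔHc°(reactants) − Σ nΔHc°(products):
= [10·(-94.0) + 3·(-68.3) + 1·(-1307.4)] − [1·(-936.8) + 2·(-780.9)]
= 46.3 kcal/mol

ΔHrxn = 46.3 kcal/mol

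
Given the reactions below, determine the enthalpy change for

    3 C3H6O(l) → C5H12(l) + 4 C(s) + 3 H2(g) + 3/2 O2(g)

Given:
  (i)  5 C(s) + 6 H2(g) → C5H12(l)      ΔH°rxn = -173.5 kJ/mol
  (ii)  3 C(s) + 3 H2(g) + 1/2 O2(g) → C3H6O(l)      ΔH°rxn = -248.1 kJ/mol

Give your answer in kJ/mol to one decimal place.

ΔH°rxn = 570.8 kJ/mol

(i) as written (C5H12(l) already on the product side): -173.5 kJ/mol
(ii) reversed and × 3 (C3H6O(l) must end up as a reactant; ×3 to match 3 C3H6O(l) in the target): (-3)·(-248.1) = +744.3 kJ/mol
Since enthalpy is a state function, ΔH°rxn = (-173.5) + (+744.3) = 570.8 kJ/mol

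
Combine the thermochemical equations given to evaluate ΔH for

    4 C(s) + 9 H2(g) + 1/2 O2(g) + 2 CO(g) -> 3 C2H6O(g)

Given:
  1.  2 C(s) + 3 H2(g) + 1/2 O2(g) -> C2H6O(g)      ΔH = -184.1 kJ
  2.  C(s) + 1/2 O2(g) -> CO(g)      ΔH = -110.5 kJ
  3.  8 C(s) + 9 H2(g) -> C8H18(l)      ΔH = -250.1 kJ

eq. 1 × 3 (scale by 3 for the 3 C2H6O(g)): (3)·(-184.1) = -552.3 kJ
eq. 2 reversed and × 2 (reverse to put CO(g) on the reactant side; scale by 2 for the 2 CO(g)): (-2)·(-110.5) = +221.0 kJ
eq. 3: not needed (C8H18(l) appears nowhere else).
ΔH = (3)·(-184.1) + (-2)·(-110.5) = -331.3 kJ

ΔH = -331.3 kJ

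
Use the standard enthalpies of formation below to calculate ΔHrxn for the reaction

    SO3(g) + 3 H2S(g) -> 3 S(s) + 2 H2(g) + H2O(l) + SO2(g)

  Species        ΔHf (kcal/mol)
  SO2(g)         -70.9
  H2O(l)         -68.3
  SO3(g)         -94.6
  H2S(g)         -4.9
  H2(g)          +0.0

ΔHrxn = -29.9 kcal/mol

Products: 3·(+0.0) + 2·(+0.0) + 1·(-68.3) + 1·(-70.9) = -139.2
Reactants: 1·(-94.6) + 3·(-4.9) = -109.3
ΔHrxn = (-139.2) − (-109.3) = -29.9 kcal/mol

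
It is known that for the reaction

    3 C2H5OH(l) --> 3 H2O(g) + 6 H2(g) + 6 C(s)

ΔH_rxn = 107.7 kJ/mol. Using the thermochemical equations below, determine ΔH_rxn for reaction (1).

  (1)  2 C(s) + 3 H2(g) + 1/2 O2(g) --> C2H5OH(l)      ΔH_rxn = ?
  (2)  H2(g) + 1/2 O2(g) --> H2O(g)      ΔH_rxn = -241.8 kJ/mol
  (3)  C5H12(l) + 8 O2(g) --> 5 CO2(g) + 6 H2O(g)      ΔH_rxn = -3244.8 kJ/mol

(1) reversed and × 3: contributes −3·x
(2) × 3: (3)·(-241.8) = -725.4 kJ/mol
(3): not needed.
+107.7 = (-725.4) − 3·x
x = (+107.7 − (-725.4)) / (-3) = -277.7 kJ/mol

ΔH_rxn = -277.7 kJ/mol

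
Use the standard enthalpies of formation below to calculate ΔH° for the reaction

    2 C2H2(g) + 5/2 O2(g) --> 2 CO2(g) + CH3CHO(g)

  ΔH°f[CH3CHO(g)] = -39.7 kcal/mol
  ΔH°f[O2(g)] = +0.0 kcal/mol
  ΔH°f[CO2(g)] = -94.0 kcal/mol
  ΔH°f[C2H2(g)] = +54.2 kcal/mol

Products: 2·(-94.0) + 1·(-39.7) = -227.7
Reactants: 2·(+54.2) + 5/2·(+0.0) = +108.4
ΔH° = (-227.7) − (+108.4) = -336.1 kcal/mol

ΔH° = -336.1 kcal/mol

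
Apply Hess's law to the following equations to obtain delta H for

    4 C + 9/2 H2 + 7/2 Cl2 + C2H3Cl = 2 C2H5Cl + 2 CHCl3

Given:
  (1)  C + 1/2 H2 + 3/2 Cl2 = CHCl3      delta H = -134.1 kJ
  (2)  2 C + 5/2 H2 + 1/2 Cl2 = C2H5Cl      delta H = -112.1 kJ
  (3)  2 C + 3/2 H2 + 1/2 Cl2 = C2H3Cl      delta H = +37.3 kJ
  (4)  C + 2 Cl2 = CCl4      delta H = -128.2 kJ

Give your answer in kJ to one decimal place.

delta H = -529.7 kJ

(1) × 2: (2)·(-134.1) = -268.2 kJ
(2) × 2: (2)·(-112.1) = -224.2 kJ
(3) reversed: -37.3 kJ
(4): not needed.
delta H = (-268.2) + (-224.2) + (-37.3) = -529.7 kJ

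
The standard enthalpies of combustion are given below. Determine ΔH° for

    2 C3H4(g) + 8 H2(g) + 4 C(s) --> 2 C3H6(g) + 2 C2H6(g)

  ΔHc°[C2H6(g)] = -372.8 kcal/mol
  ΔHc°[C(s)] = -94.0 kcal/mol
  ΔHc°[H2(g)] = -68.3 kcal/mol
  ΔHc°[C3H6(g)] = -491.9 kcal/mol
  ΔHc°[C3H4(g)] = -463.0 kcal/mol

Using ΔH = Σ nΔHc°(reactants) − Σ nΔHc°(products):
= [2·(-463.0) + 8·(-68.3) + 4·(-94.0)] − [2·(-491.9) + 2·(-372.8)]
= -119.0 kcal/mol

ΔH° = -119.0 kcal/mol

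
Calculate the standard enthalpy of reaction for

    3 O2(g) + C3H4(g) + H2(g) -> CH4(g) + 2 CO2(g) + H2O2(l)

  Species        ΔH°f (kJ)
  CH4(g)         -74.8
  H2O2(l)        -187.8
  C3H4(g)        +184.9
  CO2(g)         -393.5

ΔH°rxn = Σ nΔHf°(products) − Σ nΔHf°(reactants).
Products: 1·(-74.8) + 2·(-393.5) + 1·(-187.8) = -1049.6
Reactants: 3·(+0.0) + 1·(+184.9) + 1·(+0.0) = +184.9
ΔH° = (-1049.6) − (+184.9) = -1234.5 kJ

ΔH° = -1234.5 kJ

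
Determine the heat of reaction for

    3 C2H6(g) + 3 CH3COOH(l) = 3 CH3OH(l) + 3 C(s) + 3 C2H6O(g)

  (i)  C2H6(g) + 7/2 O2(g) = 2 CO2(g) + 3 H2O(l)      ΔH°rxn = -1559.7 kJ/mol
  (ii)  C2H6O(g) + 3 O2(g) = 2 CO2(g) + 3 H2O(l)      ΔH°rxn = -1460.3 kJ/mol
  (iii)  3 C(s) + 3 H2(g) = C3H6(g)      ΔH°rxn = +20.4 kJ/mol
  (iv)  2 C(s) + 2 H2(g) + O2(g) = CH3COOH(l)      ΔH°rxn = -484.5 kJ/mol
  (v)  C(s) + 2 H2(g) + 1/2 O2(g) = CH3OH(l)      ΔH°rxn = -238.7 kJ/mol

ΔH°rxn = 439.2 kJ/mol

(i) × 3: (3)·(-1559.7) = -4679.1 kJ/mol
(ii) reversed and × 3: (-3)·(-1460.3) = +4380.9 kJ/mol
(iii): not needed.
(iv) reversed and × 3: (-3)·(-484.5) = +1453.5 kJ/mol
(v) × 3: (3)·(-238.7) = -716.1 kJ/mol
Combining the equations, ΔH°rxn = (3)·(-1559.7) + (-3)·(-1460.3) + (-3)·(-484.5) + (3)·(-238.7) = 439.2 kJ/mol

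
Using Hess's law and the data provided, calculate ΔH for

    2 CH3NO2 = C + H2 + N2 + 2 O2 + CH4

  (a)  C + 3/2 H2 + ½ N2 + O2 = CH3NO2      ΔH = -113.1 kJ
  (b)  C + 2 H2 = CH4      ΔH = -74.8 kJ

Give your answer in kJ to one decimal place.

ΔH = 151.4 kJ

(a) reversed and × 2: (-2)·(-113.1) = +226.2 kJ
(b) as written: -74.8 kJ
Summing the manipulated equations, ΔH = (-2)·(-113.1) + (1)·(-74.8) = 151.4 kJ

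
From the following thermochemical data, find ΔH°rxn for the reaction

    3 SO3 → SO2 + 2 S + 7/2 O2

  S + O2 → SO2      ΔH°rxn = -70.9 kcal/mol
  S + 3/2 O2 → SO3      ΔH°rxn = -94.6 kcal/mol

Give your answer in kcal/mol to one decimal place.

ΔH°rxn = 212.9 kcal/mol

equation 1 as written (SO2 already on the product side): -70.9 kcal/mol
equation 2 reversed and × 3 (reverse to put SO3 on the reactant side; scale by 3 for the 3 SO3): (-3)·(-94.6) = +283.8 kcal/mol
Summing the manipulated equations, ΔH°rxn = (1)·(-70.9) + (-3)·(-94.6) = 212.9 kcal/mol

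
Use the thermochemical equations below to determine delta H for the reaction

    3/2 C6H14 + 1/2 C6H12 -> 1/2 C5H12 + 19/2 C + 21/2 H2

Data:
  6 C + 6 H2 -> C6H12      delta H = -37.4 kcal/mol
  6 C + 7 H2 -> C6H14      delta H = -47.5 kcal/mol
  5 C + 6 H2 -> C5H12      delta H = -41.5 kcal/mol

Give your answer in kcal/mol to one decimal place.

equation 1 reversed and × 1/2: (-1/2)·(-37.4) = +18.7 kcal/mol
equation 2 reversed and × 3/2: (-3/2)·(-47.5) = +71.25 kcal/mol
equation 3 × 1/2: (1/2)·(-41.5) = -20.75 kcal/mol
Summing the manipulated equations, delta H = (+18.7) + (+71.25) + (-20.75) = 69.2 kcal/mol

delta H = 69.2 kcal/mol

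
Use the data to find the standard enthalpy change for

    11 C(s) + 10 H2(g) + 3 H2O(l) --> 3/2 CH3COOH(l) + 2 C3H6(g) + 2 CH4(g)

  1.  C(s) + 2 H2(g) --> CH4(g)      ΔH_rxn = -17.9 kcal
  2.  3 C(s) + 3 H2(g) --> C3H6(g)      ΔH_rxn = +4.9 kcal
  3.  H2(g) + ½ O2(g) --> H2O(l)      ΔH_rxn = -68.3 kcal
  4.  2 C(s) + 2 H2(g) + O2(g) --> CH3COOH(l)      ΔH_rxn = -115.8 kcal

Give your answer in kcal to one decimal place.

eq. 1 × 2: (2)·(-17.9) = -35.8 kcal
eq. 2 × 2: (2)·(+4.9) = +9.8 kcal
eq. 3 reversed and × 3: (-3)·(-68.3) = +204.9 kcal
eq. 4 × 3/2: (3/2)·(-115.8) = -173.7 kcal
Summing the manipulated equations, ΔH_rxn = (2)·(-17.9) + (2)·(+4.9) + (-3)·(-68.3) + (3/2)·(-115.8) = 5.2 kcal

ΔH_rxn = 5.2 kcal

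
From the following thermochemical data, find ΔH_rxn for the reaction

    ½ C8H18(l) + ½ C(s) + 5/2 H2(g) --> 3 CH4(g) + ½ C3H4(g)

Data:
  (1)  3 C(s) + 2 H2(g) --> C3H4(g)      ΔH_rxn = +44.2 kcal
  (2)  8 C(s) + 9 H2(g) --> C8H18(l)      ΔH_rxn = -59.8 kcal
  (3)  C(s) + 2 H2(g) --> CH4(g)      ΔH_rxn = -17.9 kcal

ΔH_rxn = -1.7 kcal

(1) × 1/2: (1/2)·(+44.2) = +22.1 kcal
(2) reversed and × 1/2: (-1/2)·(-59.8) = +29.9 kcal
(3) × 3: (3)·(-17.9) = -53.7 kcal
ΔH_rxn = (+22.1) + (+29.9) + (-53.7) = -1.7 kcal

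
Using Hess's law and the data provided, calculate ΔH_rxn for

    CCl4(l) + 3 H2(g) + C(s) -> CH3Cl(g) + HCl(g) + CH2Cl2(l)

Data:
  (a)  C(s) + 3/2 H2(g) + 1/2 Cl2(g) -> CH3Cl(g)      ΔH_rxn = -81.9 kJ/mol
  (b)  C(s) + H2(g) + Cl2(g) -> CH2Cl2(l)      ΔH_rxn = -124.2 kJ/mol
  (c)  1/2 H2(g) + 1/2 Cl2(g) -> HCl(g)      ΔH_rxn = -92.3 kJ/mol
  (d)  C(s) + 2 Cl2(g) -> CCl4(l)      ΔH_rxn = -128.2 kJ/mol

(a) as written (CH3Cl(g) already on the product side): -81.9 kJ/mol
(b) as written (CH2Cl2(l) already on the product side): -124.2 kJ/mol
(c) as written (HCl(g) already on the product side): -92.3 kJ/mol
(d) reversed (reverse to put CCl4(l) on the reactant side): +128.2 kJ/mol
By Hess's law, ΔH_rxn = (-81.9) + (-124.2) + (-92.3) + (+128.2) = -170.2 kJ/mol

ΔH_rxn = -170.2 kJ/mol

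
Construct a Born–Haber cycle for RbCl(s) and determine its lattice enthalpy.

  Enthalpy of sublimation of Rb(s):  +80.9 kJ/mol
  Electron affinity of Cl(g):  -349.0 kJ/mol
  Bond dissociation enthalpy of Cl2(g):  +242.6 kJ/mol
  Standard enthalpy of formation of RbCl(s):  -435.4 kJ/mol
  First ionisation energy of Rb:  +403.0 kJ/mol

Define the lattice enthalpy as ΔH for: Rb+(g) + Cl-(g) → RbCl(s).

U = -691.6 kJ/mol

ΔHf° = 1·ΔHsub + 1·(ΣIE) + 1/2·D(Cl2) + 1·EA + U
-435.4 = 1·(+80.9) + 1·(+403.0) + 1/2·(+242.6) + 1·(-349.0) + U
U = -435.4 − (+256.2) = -691.6 kJ/mol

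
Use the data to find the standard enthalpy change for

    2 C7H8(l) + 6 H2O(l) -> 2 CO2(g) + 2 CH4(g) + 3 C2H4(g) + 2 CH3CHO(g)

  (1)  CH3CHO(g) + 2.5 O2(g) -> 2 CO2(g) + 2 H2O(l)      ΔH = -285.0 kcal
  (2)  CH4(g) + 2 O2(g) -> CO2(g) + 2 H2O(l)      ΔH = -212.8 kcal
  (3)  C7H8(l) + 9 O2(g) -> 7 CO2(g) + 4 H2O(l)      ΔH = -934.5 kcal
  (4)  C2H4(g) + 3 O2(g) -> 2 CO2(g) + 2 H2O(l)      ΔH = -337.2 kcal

ΔH = 138.2 kcal

(1) reversed and × 2: (-2)·(-285.0) = +570.0 kcal
(2) reversed and × 2: (-2)·(-212.8) = +425.6 kcal
(3) × 2: (2)·(-934.5) = -1869.0 kcal
(4) reversed and × 3: (-3)·(-337.2) = +1011.6 kcal
ΔH = (-2)·(-285.0) + (-2)·(-212.8) + (2)·(-934.5) + (-3)·(-337.2) = 138.2 kcal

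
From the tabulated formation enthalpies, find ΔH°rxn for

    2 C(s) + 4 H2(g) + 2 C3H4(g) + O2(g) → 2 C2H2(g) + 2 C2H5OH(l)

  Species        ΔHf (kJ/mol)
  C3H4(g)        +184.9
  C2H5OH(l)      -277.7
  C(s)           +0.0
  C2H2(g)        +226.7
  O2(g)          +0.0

ΔH°rxn = -471.8 kJ/mol

Products: 2·(+226.7) + 2·(-277.7) = -102.0
Reactants: 2·(+0.0) + 4·(+0.0) + 2·(+184.9) + 1·(+0.0) = +369.8
ΔH°rxn = (-102.0) − (+369.8) = -471.8 kJ/mol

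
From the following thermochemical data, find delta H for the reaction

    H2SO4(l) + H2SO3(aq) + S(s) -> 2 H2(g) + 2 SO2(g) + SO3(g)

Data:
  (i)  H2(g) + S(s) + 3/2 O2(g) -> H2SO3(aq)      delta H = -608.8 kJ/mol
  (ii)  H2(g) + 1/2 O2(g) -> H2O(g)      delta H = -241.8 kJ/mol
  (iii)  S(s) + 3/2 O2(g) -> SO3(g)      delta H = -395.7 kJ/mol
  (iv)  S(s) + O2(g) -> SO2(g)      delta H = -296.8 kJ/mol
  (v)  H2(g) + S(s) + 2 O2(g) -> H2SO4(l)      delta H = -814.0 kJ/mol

delta H = 433.5 kJ/mol

(i) reversed: +608.8 kJ/mol
(ii): not needed.
(iii) as written: -395.7 kJ/mol
(iv) × 2: (2)·(-296.8) = -593.6 kJ/mol
(v) reversed: +814.0 kJ/mol
By Hess's law, delta H = (+608.8) + (-395.7) + (-593.6) + (+814.0) = 433.5 kJ/mol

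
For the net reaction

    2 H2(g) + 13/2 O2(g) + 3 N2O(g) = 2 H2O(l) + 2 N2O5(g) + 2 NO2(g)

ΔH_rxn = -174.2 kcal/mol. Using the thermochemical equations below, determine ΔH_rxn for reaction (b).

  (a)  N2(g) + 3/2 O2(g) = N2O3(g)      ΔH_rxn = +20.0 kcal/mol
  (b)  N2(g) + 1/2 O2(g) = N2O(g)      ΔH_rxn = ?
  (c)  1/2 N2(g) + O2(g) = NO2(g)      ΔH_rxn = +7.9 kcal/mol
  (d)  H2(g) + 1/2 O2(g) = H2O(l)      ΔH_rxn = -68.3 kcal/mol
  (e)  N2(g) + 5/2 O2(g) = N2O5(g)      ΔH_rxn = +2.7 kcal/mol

(a): not needed (N2O3(g) appears nowhere else).
(b) reversed and × 3 (reverse to put N2O(g) on the reactant side; scale by 3 for the 3 N2O(g)): contributes −3·x
(c) × 2 (×2 to match 2 NO2(g) in the target): (2)·(+7.9) = +15.8 kcal/mol
(d) × 2 (×2 to match 2 H2O(l) in the target): (2)·(-68.3) = -136.6 kcal/mol
(e) × 2 (×2 to match 2 N2O5(g) in the target): (2)·(+2.7) = +5.4 kcal/mol
-174.2 = (+15.8) + (-136.6) + (+5.4) − 3·x
x = (-174.2 − (-115.4)) / (-3) = 19.6 kcal/mol

ΔH_rxn = 19.6 kcal/mol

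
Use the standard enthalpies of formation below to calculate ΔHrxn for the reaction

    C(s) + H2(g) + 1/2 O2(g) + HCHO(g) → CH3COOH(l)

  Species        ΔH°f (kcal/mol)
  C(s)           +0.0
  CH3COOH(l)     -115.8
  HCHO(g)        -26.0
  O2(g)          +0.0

Products: 1·(-115.8) = -115.8
Reactants: 1·(+0.0) + 1·(+0.0) + 1/2·(+0.0) + 1·(-26.0) = -26.0
ΔHrxn = (-115.8) − (-26.0) = -89.8 kcal/mol

ΔHrxn = -89.8 kcal/mol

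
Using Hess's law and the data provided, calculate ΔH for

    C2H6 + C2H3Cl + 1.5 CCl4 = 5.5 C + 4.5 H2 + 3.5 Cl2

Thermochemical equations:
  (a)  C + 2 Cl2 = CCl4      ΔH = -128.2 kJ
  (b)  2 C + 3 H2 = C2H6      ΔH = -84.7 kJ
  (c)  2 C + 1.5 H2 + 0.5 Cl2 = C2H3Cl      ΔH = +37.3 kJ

(a) reversed and × 3/2: (-3/2)·(-128.2) = +192.3 kJ
(b) reversed: +84.7 kJ
(c) reversed: -37.3 kJ
ΔH = (+192.3) + (+84.7) + (-37.3) = 239.7 kJ

ΔH = 239.7 kJ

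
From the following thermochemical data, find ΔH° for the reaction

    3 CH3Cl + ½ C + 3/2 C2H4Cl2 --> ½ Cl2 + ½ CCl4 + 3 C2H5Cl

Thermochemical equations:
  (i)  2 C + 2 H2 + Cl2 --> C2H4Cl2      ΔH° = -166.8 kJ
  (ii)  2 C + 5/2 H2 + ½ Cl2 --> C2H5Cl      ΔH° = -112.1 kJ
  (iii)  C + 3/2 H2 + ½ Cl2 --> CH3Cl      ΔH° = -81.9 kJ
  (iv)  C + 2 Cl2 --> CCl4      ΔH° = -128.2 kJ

ΔH° = 95.5 kJ

(i) reversed and × 3/2 (C2H4Cl2 must end up as a reactant; scale by 3/2 for the 3/2 C2H4Cl2): (-3/2)·(-166.8) = +250.2 kJ
(ii) × 3 (×3 to match 3 C2H5Cl in the target): (3)·(-112.1) = -336.3 kJ
(iii) reversed and × 3 (reverse to put CH3Cl on the reactant side; ×3 to match 3 CH3Cl in the target): (-3)·(-81.9) = +245.7 kJ
(iv) × 1/2 (scale by 1/2 for the 1/2 CCl4): (1/2)·(-128.2) = -64.1 kJ
Since enthalpy is a state function, ΔH° = (+250.2) + (-336.3) + (+245.7) + (-64.1) = 95.5 kJ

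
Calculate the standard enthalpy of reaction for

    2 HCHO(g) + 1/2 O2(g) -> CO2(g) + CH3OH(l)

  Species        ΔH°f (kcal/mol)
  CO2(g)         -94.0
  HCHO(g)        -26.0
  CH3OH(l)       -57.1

Products: 1·(-94.0) + 1·(-57.1) = -151.1
Reactants: 2·(-26.0) + 1/2·(+0.0) = -52.0
ΔHrxn = (-151.1) − (-52.0) = -99.1 kcal/mol

ΔHrxn = -99.1 kcal/mol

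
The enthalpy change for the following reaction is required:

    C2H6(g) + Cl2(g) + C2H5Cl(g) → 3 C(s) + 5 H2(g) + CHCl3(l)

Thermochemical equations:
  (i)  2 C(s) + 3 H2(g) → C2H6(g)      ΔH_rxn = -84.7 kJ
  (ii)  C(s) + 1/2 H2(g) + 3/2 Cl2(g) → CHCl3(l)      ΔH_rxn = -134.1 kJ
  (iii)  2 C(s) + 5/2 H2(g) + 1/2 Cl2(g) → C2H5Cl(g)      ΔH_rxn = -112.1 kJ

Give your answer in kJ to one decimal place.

(i) reversed (C2H6(g) must end up as a reactant): +84.7 kJ
(ii) as written (CHCl3(l) already on the product side): -134.1 kJ
(iii) reversed (reverse to put C2H5Cl(g) on the reactant side): +112.1 kJ
Summing the manipulated equations, ΔH_rxn = (-1)·(-84.7) + (1)·(-134.1) + (-1)·(-112.1) = 62.7 kJ

ΔH_rxn = 62.7 kJ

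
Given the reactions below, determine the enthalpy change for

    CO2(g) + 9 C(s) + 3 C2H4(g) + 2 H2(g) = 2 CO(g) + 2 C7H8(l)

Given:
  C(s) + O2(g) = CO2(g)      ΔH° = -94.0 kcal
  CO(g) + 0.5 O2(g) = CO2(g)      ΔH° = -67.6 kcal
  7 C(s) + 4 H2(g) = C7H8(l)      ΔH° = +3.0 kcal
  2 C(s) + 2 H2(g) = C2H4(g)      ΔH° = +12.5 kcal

equation 1 as written: -94.0 kcal
equation 2 reversed and × 2: (-2)·(-67.6) = +135.2 kcal
equation 3 × 2: (2)·(+3.0) = +6.0 kcal
equation 4 reversed and × 3: (-3)·(+12.5) = -37.5 kcal
ΔH° = (-94.0) + (+135.2) + (+6.0) + (-37.5) = 9.7 kcal

ΔH° = 9.7 kcal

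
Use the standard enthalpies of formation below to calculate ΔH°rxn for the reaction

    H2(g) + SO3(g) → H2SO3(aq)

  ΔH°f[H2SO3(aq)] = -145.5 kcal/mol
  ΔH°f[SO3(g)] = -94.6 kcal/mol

ΔH°rxn = -50.9 kcal/mol

Products: 1·(-145.5) = -145.5
Reactants: 1·(+0.0) + 1·(-94.6) = -94.6
ΔH°rxn = (-145.5) − (-94.6) = -50.9 kcal/mol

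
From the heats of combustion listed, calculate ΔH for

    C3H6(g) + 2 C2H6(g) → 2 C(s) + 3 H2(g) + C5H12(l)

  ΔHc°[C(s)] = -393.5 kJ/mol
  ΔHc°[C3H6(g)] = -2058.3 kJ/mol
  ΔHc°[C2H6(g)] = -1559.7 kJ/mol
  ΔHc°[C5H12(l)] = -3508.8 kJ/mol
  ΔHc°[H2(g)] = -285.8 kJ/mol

Using ΔH = Σ nΔHc°(reactants) − Σ nΔHc°(products):
= [1·(-2058.3) + 2·(-1559.7)] − [2·(-393.5) + 3·(-285.8) + 1·(-3508.8)]
= -24.5 kJ/mol

ΔH = -24.5 kJ/mol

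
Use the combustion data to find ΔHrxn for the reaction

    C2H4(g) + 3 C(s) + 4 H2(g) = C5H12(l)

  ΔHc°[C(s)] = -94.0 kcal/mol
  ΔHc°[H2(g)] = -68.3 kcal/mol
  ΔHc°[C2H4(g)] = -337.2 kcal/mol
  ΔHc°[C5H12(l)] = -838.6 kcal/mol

ΔHrxn = -53.8 kcal/mol

Using ΔH = Σ nΔHc°(reactants) − Σ nΔHc°(products):
= [1·(-337.2) + 3·(-94.0) + 4·(-68.3)] − [1·(-838.6)]
= -53.8 kcal/mol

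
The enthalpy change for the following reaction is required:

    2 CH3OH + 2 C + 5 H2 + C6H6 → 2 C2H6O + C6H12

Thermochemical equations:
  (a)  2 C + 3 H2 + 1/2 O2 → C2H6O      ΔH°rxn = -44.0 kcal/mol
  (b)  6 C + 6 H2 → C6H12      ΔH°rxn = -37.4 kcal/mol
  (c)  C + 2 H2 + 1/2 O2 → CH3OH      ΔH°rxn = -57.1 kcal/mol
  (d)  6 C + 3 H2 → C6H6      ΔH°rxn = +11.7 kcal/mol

(a) × 2: (2)·(-44.0) = -88.0 kcal/mol
(b) as written: -37.4 kcal/mol
(c) reversed and × 2: (-2)·(-57.1) = +114.2 kcal/mol
(d) reversed: -11.7 kcal/mol
ΔH°rxn = (2)·(-44.0) + (1)·(-37.4) + (-2)·(-57.1) + (-1)·(+11.7) = -22.9 kcal/mol

ΔH°rxn = -22.9 kcal/mol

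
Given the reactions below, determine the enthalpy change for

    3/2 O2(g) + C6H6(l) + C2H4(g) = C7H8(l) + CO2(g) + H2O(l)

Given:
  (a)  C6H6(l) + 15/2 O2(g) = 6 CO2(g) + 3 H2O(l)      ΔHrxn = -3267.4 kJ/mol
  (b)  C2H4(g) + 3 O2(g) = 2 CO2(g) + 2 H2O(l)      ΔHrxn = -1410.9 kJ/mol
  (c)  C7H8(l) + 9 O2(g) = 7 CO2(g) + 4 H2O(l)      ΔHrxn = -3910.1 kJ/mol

(a) as written (C6H6(l) already on the reactant side): -3267.4 kJ/mol
(b) as written (C2H4(g) already on the reactant side): -1410.9 kJ/mol
(c) reversed (reverse to put C7H8(l) on the product side): +3910.1 kJ/mol
ΔHrxn = (1)·(-3267.4) + (1)·(-1410.9) + (-1)·(-3910.1) = -768.2 kJ/mol

ΔHrxn = -768.2 kJ/mol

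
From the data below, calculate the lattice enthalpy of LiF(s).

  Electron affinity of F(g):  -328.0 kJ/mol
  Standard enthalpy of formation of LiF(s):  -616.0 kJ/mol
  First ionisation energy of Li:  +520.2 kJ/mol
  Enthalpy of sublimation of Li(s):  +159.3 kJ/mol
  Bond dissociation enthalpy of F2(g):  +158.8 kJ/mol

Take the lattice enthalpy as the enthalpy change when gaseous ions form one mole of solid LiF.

U = -1046.9 kJ/mol

ΔHf° = 1·ΔHsub + 1·(ΣIE) + 1/2·D(F2) + 1·EA + U
-616.0 = 1·(+159.3) + 1·(+520.2) + 1/2·(+158.8) + 1·(-328.0) + U
U = -616.0 − (+430.9) = -1046.9 kJ/mol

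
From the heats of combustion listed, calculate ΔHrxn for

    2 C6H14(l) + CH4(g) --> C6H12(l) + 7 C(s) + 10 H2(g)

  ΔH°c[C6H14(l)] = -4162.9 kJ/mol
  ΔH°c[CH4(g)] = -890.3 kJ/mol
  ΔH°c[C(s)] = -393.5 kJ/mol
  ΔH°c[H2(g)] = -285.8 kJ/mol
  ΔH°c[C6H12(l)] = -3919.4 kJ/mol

With combustion enthalpies, reactants minus products:
= [2·(-4162.9) + 1·(-890.3)] − [1·(-3919.4) + 7·(-393.5) + 10·(-285.8)]
= 315.8 kJ/mol

ΔHrxn = 315.8 kJ/mol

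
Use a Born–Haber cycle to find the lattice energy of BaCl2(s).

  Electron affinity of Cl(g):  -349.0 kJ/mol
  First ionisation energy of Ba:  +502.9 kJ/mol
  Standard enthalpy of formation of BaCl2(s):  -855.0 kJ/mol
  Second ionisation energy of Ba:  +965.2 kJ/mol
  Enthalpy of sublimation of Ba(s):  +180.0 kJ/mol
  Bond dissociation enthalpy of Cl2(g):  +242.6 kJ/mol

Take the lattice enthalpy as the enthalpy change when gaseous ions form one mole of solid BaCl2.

U = -2047.7 kJ/mol

ΔHf° = 1·ΔHsub + 1·(ΣIE) + 1·D(Cl2) + 2·EA + U
-855.0 = 1·(+180.0) + 1·(+1468.1) + 1·(+242.6) + 2·(-349.0) + U
U = -855.0 − (+1192.7) = -2047.7 kJ/mol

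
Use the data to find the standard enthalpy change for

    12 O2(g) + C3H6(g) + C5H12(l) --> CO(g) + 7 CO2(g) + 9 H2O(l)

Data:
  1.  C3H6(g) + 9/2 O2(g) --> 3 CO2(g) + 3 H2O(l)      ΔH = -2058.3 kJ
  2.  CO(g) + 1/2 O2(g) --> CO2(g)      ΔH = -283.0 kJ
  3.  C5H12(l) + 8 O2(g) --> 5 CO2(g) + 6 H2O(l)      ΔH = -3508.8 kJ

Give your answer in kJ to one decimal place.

ΔH = -5284.1 kJ

eq. 1 as written (C3H6(g) already on the reactant side): -2058.3 kJ
eq. 2 reversed (reverse to put CO(g) on the product side): +283.0 kJ
eq. 3 as written (C5H12(l) already on the reactant side): -3508.8 kJ
ΔH = (1)·(-2058.3) + (-1)·(-283.0) + (1)·(-3508.8) = -5284.1 kJ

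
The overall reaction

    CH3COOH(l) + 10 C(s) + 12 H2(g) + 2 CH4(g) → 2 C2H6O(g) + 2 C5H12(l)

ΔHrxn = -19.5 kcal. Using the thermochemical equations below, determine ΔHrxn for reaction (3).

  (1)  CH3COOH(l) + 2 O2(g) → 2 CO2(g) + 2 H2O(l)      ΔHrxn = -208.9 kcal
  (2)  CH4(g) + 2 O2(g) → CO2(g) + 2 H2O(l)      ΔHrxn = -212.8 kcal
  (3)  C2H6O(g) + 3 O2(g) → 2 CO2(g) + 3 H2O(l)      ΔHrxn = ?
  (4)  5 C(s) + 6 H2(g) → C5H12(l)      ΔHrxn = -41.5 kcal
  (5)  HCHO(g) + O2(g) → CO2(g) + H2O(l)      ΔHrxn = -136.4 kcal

(1) as written: -208.9 kcal
(2) × 2: (2)·(-212.8) = -425.6 kcal
(3) reversed and × 2: contributes −2·x
(4) × 2: (2)·(-41.5) = -83.0 kcal
(5): not needed.
-19.5 = (-208.9) + (-425.6) + (-83.0) − 2·x
x = (-19.5 − (-717.5)) / (-2) = -349.0 kcal

ΔHrxn = -349.0 kcal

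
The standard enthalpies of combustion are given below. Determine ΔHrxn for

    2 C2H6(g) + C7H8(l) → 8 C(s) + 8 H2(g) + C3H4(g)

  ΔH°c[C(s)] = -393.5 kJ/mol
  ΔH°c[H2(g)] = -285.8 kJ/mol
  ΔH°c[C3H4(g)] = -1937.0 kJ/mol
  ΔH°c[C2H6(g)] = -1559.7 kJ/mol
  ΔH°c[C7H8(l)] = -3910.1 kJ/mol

With combustion enthalpies, reactants minus products:
= [2·(-1559.7) + 1·(-3910.1)] − [8·(-393.5) + 8·(-285.8) + 1·(-1937.0)]
= 341.9 kJ/mol

ΔHrxn = 341.9 kJ/mol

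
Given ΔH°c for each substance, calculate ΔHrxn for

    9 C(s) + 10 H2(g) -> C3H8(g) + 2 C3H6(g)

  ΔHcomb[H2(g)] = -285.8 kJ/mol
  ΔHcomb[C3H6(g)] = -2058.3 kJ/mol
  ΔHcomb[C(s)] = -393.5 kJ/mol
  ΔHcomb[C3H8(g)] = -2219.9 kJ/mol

ΔHrxn = -63.0 kJ/mol

Using ΔH = Σ nΔHc°(reactants) − Σ nΔHc°(products):
= [9·(-393.5) + 10·(-285.8)] − [1·(-2219.9) + 2·(-2058.3)]
= -63.0 kJ/mol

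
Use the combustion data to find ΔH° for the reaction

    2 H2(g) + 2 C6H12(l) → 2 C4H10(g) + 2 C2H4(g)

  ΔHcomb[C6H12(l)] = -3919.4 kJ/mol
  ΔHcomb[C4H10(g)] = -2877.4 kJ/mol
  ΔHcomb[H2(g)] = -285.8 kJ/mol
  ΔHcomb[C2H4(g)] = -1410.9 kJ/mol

With combustion enthalpies, reactants minus products:
= [2·(-285.8) + 2·(-3919.4)] − [2·(-2877.4) + 2·(-1410.9)]
= 166.2 kJ/mol

ΔH° = 166.2 kJ/mol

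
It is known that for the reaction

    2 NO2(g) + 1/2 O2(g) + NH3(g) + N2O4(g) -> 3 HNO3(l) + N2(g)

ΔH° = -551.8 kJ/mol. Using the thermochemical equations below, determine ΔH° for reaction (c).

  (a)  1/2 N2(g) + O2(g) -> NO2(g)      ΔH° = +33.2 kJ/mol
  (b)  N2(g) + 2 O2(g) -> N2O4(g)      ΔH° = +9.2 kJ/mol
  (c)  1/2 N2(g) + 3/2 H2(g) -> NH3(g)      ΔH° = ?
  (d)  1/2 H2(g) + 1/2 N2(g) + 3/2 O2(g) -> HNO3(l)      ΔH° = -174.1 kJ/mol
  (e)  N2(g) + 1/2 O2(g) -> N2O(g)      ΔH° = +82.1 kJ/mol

(a) reversed and × 2: (-2)·(+33.2) = -66.4 kJ/mol
(b) reversed: -9.2 kJ/mol
(c) reversed: contributes −x
(d) × 3: (3)·(-174.1) = -522.3 kJ/mol
(e): not needed.
-551.8 = (-66.4) + (-9.2) + (-522.3) − x
x = (-551.8 − (-597.9)) / (-1) = -46.1 kJ/mol

ΔH° = -46.1 kJ/mol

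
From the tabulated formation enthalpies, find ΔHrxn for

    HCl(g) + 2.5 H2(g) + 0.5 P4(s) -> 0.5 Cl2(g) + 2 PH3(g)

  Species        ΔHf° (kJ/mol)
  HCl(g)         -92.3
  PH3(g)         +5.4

ΔHrxn = 103.1 kJ/mol

Products: 1/2·(+0.0) + 2·(+5.4) = +10.8
Reactants: 1·(-92.3) + 5/2·(+0.0) + 1/2·(+0.0) = -92.3
ΔHrxn = (+10.8) − (-92.3) = 103.1 kJ/mol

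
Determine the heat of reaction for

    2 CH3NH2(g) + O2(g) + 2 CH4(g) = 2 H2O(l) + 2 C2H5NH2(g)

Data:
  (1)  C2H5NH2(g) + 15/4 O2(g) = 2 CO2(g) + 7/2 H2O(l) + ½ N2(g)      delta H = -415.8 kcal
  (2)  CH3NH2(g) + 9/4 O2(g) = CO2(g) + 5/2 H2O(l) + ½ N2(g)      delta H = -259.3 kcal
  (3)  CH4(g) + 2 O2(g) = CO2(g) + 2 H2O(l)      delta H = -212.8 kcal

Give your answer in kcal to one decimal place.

(1) reversed and × 2 (C2H5NH2(g) must end up as a product; ×2 to match 2 C2H5NH2(g) in the target): (-2)·(-415.8) = +831.6 kcal
(2) × 2 (scale by 2 for the 2 CH3NH2(g)): (2)·(-259.3) = -518.6 kcal
(3) × 2 (×2 to match 2 CH4(g) in the target): (2)·(-212.8) = -425.6 kcal
Summing the manipulated equations, delta H = (+831.6) + (-518.6) + (-425.6) = -112.6 kcal

delta H = -112.6 kcal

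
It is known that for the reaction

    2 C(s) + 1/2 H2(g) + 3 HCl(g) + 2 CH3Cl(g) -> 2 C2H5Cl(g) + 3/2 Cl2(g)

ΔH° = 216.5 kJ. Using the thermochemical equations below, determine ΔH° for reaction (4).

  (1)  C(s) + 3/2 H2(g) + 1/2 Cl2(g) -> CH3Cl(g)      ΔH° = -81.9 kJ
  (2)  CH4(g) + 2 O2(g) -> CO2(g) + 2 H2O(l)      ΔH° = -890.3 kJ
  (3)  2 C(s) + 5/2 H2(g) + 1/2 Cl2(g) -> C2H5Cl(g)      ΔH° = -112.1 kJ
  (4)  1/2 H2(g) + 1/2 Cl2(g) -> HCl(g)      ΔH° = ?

(1) reversed and × 2 (CH3Cl(g) must end up as a reactant; ×2 to match 2 CH3Cl(g) in the target): (-2)·(-81.9) = +163.8 kJ
(2): not needed (CH4(g) appears nowhere else).
(3) × 2 (×2 to match 2 C2H5Cl(g) in the target): (2)·(-112.1) = -224.2 kJ
(4) reversed and × 3 (reverse to put HCl(g) on the reactant side; scale by 3 for the 3 HCl(g)): contributes −3·x
+216.5 = (+163.8) + (-224.2) − 3·x
x = (+216.5 − (-60.4)) / (-3) = -92.3 kJ

ΔH° = -92.3 kJ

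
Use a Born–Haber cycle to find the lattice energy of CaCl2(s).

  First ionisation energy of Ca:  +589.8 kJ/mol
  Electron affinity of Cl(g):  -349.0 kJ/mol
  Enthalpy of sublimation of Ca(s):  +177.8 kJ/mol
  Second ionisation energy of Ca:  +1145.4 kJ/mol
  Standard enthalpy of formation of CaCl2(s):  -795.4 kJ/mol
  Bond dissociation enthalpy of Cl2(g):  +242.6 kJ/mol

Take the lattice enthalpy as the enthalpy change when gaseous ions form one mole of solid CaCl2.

U = -2253.0 kJ/mol

ΔHf° = 1·ΔHsub + 1·(ΣIE) + 1·D(Cl2) + 2·EA + U
-795.4 = 1·(+177.8) + 1·(+1735.2) + 1·(+242.6) + 2·(-349.0) + U
U = -795.4 − (+1457.6) = -2253.0 kJ/mol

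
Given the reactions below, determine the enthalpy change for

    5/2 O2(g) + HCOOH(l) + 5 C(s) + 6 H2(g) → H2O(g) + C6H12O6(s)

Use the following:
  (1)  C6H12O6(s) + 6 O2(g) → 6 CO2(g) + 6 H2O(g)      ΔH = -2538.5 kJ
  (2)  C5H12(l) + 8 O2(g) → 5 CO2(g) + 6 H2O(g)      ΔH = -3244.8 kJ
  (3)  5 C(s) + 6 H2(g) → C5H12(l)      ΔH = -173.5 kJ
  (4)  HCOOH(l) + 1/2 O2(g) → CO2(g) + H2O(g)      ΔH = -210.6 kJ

ΔH = -1090.4 kJ

(1) reversed: +2538.5 kJ
(2) as written: -3244.8 kJ
(3) as written: -173.5 kJ
(4) as written: -210.6 kJ
ΔH = (-1)·(-2538.5) + (1)·(-3244.8) + (1)·(-173.5) + (1)·(-210.6) = -1090.4 kJ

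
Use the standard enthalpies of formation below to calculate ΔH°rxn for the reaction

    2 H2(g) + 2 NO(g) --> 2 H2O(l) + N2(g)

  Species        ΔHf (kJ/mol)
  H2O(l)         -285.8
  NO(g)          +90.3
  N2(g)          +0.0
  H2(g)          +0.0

Products: 2·(-285.8) + 1·(+0.0) = -571.6
Reactants: 2·(+0.0) + 2·(+90.3) = +180.6
ΔH°rxn = (-571.6) − (+180.6) = -752.2 kJ/mol

ΔH°rxn = -752.2 kJ/mol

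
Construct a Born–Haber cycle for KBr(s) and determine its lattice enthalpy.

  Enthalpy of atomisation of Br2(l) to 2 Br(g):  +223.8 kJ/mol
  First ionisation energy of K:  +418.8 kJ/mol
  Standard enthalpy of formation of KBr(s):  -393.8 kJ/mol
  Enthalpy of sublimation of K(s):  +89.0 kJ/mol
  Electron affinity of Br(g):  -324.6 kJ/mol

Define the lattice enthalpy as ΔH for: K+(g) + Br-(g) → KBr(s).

ΔHf° = 1·ΔHsub + 1·(ΣIE) + 1/2·D(Br2) + 1·EA + U
-393.8 = 1·(+89.0) + 1·(+418.8) + 1/2·(+223.8) + 1·(-324.6) + U
U = -393.8 − (+295.1) = -688.9 kJ/mol

U = -688.9 kJ/mol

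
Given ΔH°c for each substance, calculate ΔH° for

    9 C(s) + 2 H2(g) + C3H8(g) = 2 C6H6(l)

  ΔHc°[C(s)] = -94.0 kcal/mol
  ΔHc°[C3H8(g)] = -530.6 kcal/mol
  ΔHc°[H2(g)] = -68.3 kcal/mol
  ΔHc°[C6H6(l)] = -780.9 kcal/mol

ΔH° = 48.6 kcal/mol

Using ΔH = Σ nΔHc°(reactants) − Σ nΔHc°(products):
= [9·(-94.0) + 2·(-68.3) + 1·(-530.6)] − [2·(-780.9)]
= 48.6 kcal/mol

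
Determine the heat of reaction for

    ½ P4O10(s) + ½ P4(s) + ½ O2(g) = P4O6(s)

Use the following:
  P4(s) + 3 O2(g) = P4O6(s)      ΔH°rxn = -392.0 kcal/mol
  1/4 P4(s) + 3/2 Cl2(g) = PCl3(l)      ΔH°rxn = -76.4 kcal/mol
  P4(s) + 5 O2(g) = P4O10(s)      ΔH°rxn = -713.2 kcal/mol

equation 1 as written (P4O6(s) already on the product side): -392.0 kcal/mol
equation 2: not needed (PCl3(l) appears nowhere else).
equation 3 reversed and × 1/2 (P4O10(s) must end up as a reactant; scale by 1/2 for the 1/2 P4O10(s)): (-1/2)·(-713.2) = +356.6 kcal/mol
ΔH°rxn = (1)·(-392.0) + (-1/2)·(-713.2) = -35.4 kcal/mol

ΔH°rxn = -35.4 kcal/mol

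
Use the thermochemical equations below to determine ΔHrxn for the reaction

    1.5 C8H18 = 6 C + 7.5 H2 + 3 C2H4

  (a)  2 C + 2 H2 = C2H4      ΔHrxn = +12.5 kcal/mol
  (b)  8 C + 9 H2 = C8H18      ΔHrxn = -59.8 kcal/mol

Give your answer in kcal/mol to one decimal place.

ΔHrxn = 127.2 kcal/mol

(a) × 3: (3)·(+12.5) = +37.5 kcal/mol
(b) reversed and × 3/2: (-3/2)·(-59.8) = +89.7 kcal/mol
By Hess's law, ΔHrxn = (+37.5) + (+89.7) = 127.2 kcal/mol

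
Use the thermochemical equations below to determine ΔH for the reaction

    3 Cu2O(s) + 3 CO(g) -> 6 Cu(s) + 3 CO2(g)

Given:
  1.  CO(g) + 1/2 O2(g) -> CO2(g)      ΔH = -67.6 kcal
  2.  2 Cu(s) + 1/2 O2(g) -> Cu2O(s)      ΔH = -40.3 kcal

eq. 1 × 3 (×3 to match 3 CO(g) in the target): (3)·(-67.6) = -202.8 kcal
eq. 2 reversed and × 3 (Cu2O(s) must end up as a reactant; scale by 3 for the 3 Cu2O(s)): (-3)·(-40.3) = +120.9 kcal
Summing the manipulated equations, ΔH = (-202.8) + (+120.9) = -81.9 kcal

ΔH = -81.9 kcal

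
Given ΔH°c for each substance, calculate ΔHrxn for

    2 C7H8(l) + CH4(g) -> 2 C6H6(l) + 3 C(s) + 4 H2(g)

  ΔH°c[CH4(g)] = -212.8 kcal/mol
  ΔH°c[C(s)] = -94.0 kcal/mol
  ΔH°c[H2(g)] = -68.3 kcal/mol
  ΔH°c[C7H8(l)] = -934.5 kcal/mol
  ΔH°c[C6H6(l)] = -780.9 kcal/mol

ΔHrxn = 35.2 kcal/mol

With combustion enthalpies, reactants minus products:
= [2·(-934.5) + 1·(-212.8)] − [2·(-780.9) + 3·(-94.0) + 4·(-68.3)]
= 35.2 kcal/mol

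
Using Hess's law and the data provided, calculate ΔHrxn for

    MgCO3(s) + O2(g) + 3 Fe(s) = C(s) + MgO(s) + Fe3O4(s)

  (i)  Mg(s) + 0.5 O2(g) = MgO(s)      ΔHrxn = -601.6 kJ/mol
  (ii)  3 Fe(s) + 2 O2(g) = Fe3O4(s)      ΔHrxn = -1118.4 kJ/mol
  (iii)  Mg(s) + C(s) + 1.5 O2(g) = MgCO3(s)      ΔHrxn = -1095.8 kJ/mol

ΔHrxn = -624.2 kJ/mol

(i) as written: -601.6 kJ/mol
(ii) as written: -1118.4 kJ/mol
(iii) reversed: +1095.8 kJ/mol
Since enthalpy is a state function, ΔHrxn = (-601.6) + (-1118.4) + (+1095.8) = -624.2 kJ/mol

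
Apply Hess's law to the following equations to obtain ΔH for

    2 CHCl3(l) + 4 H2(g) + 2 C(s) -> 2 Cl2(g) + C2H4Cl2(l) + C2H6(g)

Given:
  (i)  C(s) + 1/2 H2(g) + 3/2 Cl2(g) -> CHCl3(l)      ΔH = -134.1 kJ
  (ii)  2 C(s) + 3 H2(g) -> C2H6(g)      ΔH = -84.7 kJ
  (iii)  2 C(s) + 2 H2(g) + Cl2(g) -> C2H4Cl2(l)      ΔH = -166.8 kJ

(i) reversed and × 2 (reverse to put CHCl3(l) on the reactant side; scale by 2 for the 2 CHCl3(l)): (-2)·(-134.1) = +268.2 kJ
(ii) as written (C2H6(g) already on the product side): -84.7 kJ
(iii) as written (C2H4Cl2(l) already on the product side): -166.8 kJ
By Hess's law, ΔH = (-2)·(-134.1) + (1)·(-84.7) + (1)·(-166.8) = 16.7 kJ

ΔH = 16.7 kJ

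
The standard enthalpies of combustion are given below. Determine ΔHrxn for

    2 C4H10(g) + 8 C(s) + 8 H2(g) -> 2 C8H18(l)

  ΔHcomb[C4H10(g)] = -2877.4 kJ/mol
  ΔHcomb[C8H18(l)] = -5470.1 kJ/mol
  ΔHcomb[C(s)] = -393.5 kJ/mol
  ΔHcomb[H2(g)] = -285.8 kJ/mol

Using ΔH = Σ nΔHc°(reactants) − Σ nΔHc°(products):
= [2·(-2877.4) + 8·(-393.5) + 8·(-285.8)] − [2·(-5470.1)]
= -249.0 kJ/mol

ΔHrxn = -249.0 kJ/mol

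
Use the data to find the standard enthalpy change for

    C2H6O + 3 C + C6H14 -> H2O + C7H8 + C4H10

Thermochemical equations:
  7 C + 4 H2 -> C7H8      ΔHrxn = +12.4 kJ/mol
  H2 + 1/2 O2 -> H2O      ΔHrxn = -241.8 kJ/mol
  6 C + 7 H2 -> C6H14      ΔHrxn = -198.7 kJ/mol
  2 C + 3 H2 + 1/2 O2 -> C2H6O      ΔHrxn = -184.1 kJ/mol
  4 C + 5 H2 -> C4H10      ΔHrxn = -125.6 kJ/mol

equation 1 as written (C7H8 already on the product side): +12.4 kJ/mol
equation 2 as written (H2O already on the product side): -241.8 kJ/mol
equation 3 reversed (C6H14 must end up as a reactant): +198.7 kJ/mol
equation 4 reversed (C2H6O must end up as a reactant): +184.1 kJ/mol
equation 5 as written (C4H10 already on the product side): -125.6 kJ/mol
Since enthalpy is a state function, ΔHrxn = (+12.4) + (-241.8) + (+198.7) + (+184.1) + (-125.6) = 27.8 kJ/mol

ΔHrxn = 27.8 kJ/mol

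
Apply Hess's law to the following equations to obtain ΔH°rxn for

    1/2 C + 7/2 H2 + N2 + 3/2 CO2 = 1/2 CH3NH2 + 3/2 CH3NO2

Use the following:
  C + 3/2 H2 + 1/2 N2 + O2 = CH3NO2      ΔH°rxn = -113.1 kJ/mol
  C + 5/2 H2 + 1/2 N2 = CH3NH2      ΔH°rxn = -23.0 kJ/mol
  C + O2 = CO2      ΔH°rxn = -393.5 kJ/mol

ΔH°rxn = 409.1 kJ/mol

equation 1 × 3/2: (3/2)·(-113.1) = -169.65 kJ/mol
equation 2 × 1/2: (1/2)·(-23.0) = -11.5 kJ/mol
equation 3 reversed and × 3/2: (-3/2)·(-393.5) = +590.25 kJ/mol
Summing the manipulated equations, ΔH°rxn = (-169.65) + (-11.5) + (+590.25) = 409.1 kJ/mol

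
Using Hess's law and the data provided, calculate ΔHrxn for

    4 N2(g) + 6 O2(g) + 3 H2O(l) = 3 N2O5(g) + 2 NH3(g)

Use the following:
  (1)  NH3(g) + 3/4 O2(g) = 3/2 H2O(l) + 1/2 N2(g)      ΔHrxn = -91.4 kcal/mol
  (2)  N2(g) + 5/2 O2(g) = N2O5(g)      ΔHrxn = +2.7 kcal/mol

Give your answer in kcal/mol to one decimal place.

ΔHrxn = 190.9 kcal/mol

(1) reversed and × 2: (-2)·(-91.4) = +182.8 kcal/mol
(2) × 3: (3)·(+2.7) = +8.1 kcal/mol
ΔHrxn = (-2)·(-91.4) + (3)·(+2.7) = 190.9 kcal/mol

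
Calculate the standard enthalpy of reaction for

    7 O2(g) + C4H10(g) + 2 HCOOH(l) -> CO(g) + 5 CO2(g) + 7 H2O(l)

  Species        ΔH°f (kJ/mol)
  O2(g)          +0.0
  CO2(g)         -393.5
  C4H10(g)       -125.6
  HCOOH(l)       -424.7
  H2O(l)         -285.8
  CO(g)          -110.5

ΔHrxn = -3103.6 kJ/mol

Products: 1·(-110.5) + 5·(-393.5) + 7·(-285.8) = -4078.6
Reactants: 7·(+0.0) + 1·(-125.6) + 2·(-424.7) = -975.0
ΔHrxn = (-4078.6) − (-975.0) = -3103.6 kJ/mol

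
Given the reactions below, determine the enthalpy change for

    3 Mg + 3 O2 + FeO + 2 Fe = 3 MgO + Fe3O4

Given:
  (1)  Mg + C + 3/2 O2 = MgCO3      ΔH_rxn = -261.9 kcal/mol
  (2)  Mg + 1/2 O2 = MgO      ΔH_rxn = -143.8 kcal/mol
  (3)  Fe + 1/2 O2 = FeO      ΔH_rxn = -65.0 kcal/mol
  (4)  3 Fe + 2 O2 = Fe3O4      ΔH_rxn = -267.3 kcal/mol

ΔH_rxn = -633.7 kcal/mol

(1): not needed (C appears nowhere else).
(2) × 3 (×3 to match 3 MgO in the target): (3)·(-143.8) = -431.4 kcal/mol
(3) reversed (reverse to put FeO on the reactant side): +65.0 kcal/mol
(4) as written (Fe3O4 already on the product side): -267.3 kcal/mol
Combining the equations, ΔH_rxn = (-431.4) + (+65.0) + (-267.3) = -633.7 kcal/mol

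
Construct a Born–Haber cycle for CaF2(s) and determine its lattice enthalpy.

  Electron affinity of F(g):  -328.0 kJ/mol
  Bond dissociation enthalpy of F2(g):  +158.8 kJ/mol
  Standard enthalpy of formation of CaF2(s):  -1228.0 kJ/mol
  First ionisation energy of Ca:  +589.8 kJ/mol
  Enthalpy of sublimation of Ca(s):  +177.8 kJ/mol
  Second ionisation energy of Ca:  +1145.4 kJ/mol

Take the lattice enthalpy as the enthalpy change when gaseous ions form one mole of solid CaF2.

ΔHf° = 1·ΔHsub + 1·(ΣIE) + 1·D(F2) + 2·EA + U
-1228.0 = 1·(+177.8) + 1·(+1735.2) + 1·(+158.8) + 2·(-328.0) + U
U = -1228.0 − (+1415.8) = -2643.8 kJ/mol

U = -2643.8 kJ/mol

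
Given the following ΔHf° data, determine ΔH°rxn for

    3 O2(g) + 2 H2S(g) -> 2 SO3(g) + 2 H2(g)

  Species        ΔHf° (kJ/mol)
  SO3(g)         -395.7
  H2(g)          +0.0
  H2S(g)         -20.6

Products: 2·(-395.7) + 2·(+0.0) = -791.4
Reactants: 3·(+0.0) + 2·(-20.6) = -41.2
ΔH°rxn = (-791.4) − (-41.2) = -750.2 kJ/mol

ΔH°rxn = -750.2 kJ/mol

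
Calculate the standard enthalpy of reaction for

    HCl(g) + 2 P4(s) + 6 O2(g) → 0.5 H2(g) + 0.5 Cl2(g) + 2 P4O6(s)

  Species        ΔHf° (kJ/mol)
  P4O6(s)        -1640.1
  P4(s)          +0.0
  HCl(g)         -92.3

ΔH°rxn = -3187.9 kJ/mol

Products: 1/2·(+0.0) + 1/2·(+0.0) + 2·(-1640.1) = -3280.2
Reactants: 1·(-92.3) + 2·(+0.0) + 6·(+0.0) = -92.3
ΔH°rxn = (-3280.2) − (-92.3) = -3187.9 kJ/mol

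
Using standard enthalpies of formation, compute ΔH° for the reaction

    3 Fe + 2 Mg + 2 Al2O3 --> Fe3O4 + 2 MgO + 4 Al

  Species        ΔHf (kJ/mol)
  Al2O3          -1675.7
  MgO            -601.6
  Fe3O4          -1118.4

ΔH° = 1029.8 kJ/mol

Products: 1·(-1118.4) + 2·(-601.6) + 4·(+0.0) = -2321.6
Reactants: 3·(+0.0) + 2·(+0.0) + 2·(-1675.7) = -3351.4
ΔH° = (-2321.6) − (-3351.4) = 1029.8 kJ/mol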